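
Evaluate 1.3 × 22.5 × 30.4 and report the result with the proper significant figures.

1.3 × 22.5 × 30.4 = 889.2
Multiplication/division keeps the fewest significant figures: 1.3 → 2 s.f., 22.5 → 3 s.f., 30.4 → 3 s.f.; limit is 2.
Rounded to 2 significant figures: 8.9 × 10².

8.9 × 10²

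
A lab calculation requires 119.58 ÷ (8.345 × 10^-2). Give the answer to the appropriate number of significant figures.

119.58 ÷ (8.345 × 10^-2) = 1432.95386459…
Multiplication/division keeps the fewest significant figures: 119.58 → 5 s.f., 8.345 × 10^-2 → 4 s.f.; limit is 4.
Rounded to 4 significant figures: 1433.

1433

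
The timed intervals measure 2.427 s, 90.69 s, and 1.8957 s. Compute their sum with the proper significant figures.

95.01 s

2.427 s + 90.69 s + 1.8957 s = 95.0127 s.
Addition/subtraction keeps the fewest decimal places: 2.427 → 3 decimal places, 90.69 → 2 decimal places, 1.8957 → 4 decimal places; limit is 2.
Rounded to 2 decimal places: 95.01 s.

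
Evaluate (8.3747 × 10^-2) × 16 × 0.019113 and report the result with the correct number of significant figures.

0.026

(8.3747 × 10^-2) × 16 × 0.019113 = 0.025610502576
Multiplication/division keeps the fewest significant figures: 8.3747 × 10^-2 → 5 s.f., 16 → 2 s.f., 0.019113 → 5 s.f.; limit is 2.
Rounded to 2 significant figures: 0.026.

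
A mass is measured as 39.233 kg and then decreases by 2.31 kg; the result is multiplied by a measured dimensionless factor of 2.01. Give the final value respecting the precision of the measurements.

39.233 kg − 2.31 kg = 36.923 kg; the difference is limited to 2 decimal places (4 s.f.).
Carrying full precision, 36.923 × 2.01 = 74.21523 kg; 2.01 has 3 s.f., so the result keeps min(4, 3) = 3 s.f.
Rounded to 3 significant figures: 74.2 kg.

74.2 kg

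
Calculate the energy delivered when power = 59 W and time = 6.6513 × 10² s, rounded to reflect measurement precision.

energy delivered = 59 W × 6.6513 × 10² s = 39242.67 J.
59 has 2 significant figures; 6.6513 × 10² has 5.
Division/multiplication keeps the fewest: 2 significant figures.
Rounded: 3.9 × 10⁴ J.

3.9 × 10⁴ J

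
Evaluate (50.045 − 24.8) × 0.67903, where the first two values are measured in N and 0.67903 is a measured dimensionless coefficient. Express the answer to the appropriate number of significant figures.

17.1 N

50.045 N − 24.8 N = 25.245 N; the difference is limited to 1 decimal place (3 s.f.).
Carrying full precision, 25.245 × 0.67903 = 17.14211235 N; 0.67903 has 5 s.f., so the result keeps min(3, 5) = 3 s.f.
Rounded to 3 significant figures: 17.1 N.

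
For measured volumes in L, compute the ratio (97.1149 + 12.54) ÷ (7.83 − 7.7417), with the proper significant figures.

97.1149 + 12.54 = 109.6549, limited to 2 d.p. → 5 s.f.; 7.83 − 7.7417 = 0.0883, limited to 2 d.p. → 1 s.f.
Carrying full precision, 109.6549 ÷ 0.0883 = 1241.84484711…; keep min(5, 1) = 1 s.f.
Rounded to 1 significant figure: 1 × 10³.

1 × 10³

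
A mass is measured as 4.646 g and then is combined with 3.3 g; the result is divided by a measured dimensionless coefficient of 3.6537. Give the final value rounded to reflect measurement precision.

4.646 g + 3.3 g = 7.946 g; the sum is limited to 1 decimal place (2 s.f.).
Carrying full precision, 7.946 ÷ 3.6537 = 2.17478172811… g; 3.6537 has 5 s.f., so the result keeps min(2, 5) = 2 s.f.
Rounded to 2 significant figures: 2.2 g.

2.2 g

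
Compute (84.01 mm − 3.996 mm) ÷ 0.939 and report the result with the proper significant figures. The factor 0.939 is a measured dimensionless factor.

85.2 mm

84.01 mm − 3.996 mm = 80.014 mm; the difference is limited to 2 decimal places (4 s.f.).
Carrying full precision, 80.014 ÷ 0.939 = 85.2119275825… mm; 0.939 has 3 s.f., so the result keeps min(4, 3) = 3 s.f.
Rounded to 3 significant figures: 85.2 mm.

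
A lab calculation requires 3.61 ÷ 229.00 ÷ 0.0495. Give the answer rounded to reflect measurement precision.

0.318

3.61 ÷ 229.00 ÷ 0.0495 = 0.318468528076…
Multiplication/division keeps the fewest significant figures: 3.61 → 3 s.f., 229.00 → 5 s.f., 0.0495 → 3 s.f.; limit is 3.
Rounded to 3 significant figures: 0.318.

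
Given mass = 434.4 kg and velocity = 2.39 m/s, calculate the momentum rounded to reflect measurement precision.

momentum = 434.4 kg × 2.39 m/s = 1038.216 kg·m/s.
434.4 has 4 significant figures; 2.39 has 3.
Division/multiplication keeps the fewest: 3 significant figures.
Rounded: 1.04 × 10^3 kg·m/s.

1.04 × 10^3 kg·m/s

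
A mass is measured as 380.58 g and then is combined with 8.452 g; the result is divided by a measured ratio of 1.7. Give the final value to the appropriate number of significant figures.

2.3 × 10² g

380.58 g + 8.452 g = 389.032 g; the sum is limited to 2 decimal places (5 s.f.).
Carrying full precision, 389.032 ÷ 1.7 = 228.842352941… g; 1.7 has 2 s.f., so the result keeps min(5, 2) = 2 s.f.
Rounded to 2 significant figures: 2.3 × 10² g.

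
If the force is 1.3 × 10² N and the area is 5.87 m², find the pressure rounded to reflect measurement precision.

22 Pa

pressure = 1.3 × 10² N ÷ 5.87 m² = 22.1465076661… Pa.
1.3 × 10² has 2 significant figures; 5.87 has 3.
Division/multiplication keeps the fewest: 2 significant figures.
Rounded: 22 Pa.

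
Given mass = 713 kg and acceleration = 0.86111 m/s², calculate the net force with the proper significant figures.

net force = 713 kg × 0.86111 m/s² = 613.97143 N.
713 has 3 significant figures; 0.86111 has 5.
Division/multiplication keeps the fewest: 3 significant figures.
Rounded: 614 N.

614 N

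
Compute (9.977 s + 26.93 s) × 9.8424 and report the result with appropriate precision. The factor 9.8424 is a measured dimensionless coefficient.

9.977 s + 26.93 s = 36.907 s; the sum is limited to 2 decimal places (4 s.f.).
Carrying full precision, 36.907 × 9.8424 = 363.2534568 s; 9.8424 has 5 s.f., so the result keeps min(4, 5) = 4 s.f.
Rounded to 4 significant figures: 363.3 s.

363.3 s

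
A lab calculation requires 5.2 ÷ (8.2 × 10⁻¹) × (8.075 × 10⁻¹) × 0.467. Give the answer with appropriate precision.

5.2 ÷ (8.2 × 10⁻¹) × (8.075 × 10⁻¹) × 0.467 = 2.39138170732…
Multiplication/division keeps the fewest significant figures: 5.2 → 2 s.f., 8.2 × 10⁻¹ → 2 s.f., 8.075 × 10⁻¹ → 4 s.f., 0.467 → 3 s.f.; limit is 2.
Rounded to 2 significant figures: 2.4.

2.4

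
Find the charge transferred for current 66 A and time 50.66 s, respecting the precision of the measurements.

3.3 × 10³ C

charge transferred = 66 A × 50.66 s = 3343.56 C.
66 has 2 significant figures; 50.66 has 4.
Division/multiplication keeps the fewest: 2 significant figures.
Rounded: 3.3 × 10³ C.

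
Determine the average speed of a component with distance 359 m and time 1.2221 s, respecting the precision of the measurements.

average speed = 359 m ÷ 1.2221 s = 293.756648392… m/s.
359 has 3 significant figures; 1.2221 has 5.
Division/multiplication keeps the fewest: 3 significant figures.
Rounded: 2.94 × 10² m/s.

2.94 × 10² m/s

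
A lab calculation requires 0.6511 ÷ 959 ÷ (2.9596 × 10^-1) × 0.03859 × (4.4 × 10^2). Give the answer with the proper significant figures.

0.6511 ÷ 959 ÷ (2.9596 × 10^-1) × 0.03859 × (4.4 × 10^2) = 0.0389514406098…
Multiplication/division keeps the fewest significant figures: 0.6511 → 4 s.f., 959 → 3 s.f., 2.9596 × 10^-1 → 5 s.f., 0.03859 → 4 s.f., 4.4 × 10^2 → 2 s.f.; limit is 2.
Rounded to 2 significant figures: 0.039.

0.039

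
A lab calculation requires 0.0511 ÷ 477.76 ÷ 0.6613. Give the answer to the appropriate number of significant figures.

0.0511 ÷ 477.76 ÷ 0.6613 = 0.000161738194745…
Multiplication/division keeps the fewest significant figures: 0.0511 → 3 s.f., 477.76 → 5 s.f., 0.6613 → 4 s.f.; limit is 3.
Rounded to 3 significant figures: 1.62 × 10^-4.

1.62 × 10^-4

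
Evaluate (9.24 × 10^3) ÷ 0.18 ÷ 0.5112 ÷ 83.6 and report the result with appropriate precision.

1.2 × 10^3

(9.24 × 10^3) ÷ 0.18 ÷ 0.5112 ÷ 83.6 = 1201.16409961…
Multiplication/division keeps the fewest significant figures: 9.24 × 10^3 → 3 s.f., 0.18 → 2 s.f., 0.5112 → 4 s.f., 83.6 → 3 s.f.; limit is 2.
Rounded to 2 significant figures: 1.2 × 10^3.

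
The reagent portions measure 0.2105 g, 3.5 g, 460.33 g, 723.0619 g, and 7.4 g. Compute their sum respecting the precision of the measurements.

1.1945 × 10^3 g

0.2105 g + 3.5 g + 460.33 g + 723.0619 g + 7.4 g = 1194.5024 g.
Addition/subtraction keeps the fewest decimal places: 0.2105 → 4 decimal places, 3.5 → 1 decimal place, 460.33 → 2 decimal places, 723.0619 → 4 decimal places, 7.4 → 1 decimal place; limit is 1.
Rounded to 1 decimal place: 1.1945 × 10^3 g.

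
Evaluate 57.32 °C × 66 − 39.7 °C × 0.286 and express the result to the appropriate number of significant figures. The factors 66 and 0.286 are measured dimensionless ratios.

57.32 × 66 = 3783.12 → 3.8 × 10³ °C (2 s.f., last digit at the 10^2 place).
39.7 × 0.286 = 11.3542 → 11.4 °C (3 s.f., last digit at the 10^-1 place).
Difference: 3771.7658 °C; keep the coarser place, 10^2.
Result: 3.8 × 10³ °C.

3.8 × 10³ °C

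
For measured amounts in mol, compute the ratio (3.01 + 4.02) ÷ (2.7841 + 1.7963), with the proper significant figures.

1.53

3.01 + 4.02 = 7.03, limited to 2 d.p. → 3 s.f.; 2.7841 + 1.7963 = 4.5804, limited to 4 d.p. → 5 s.f.
Carrying full precision, 7.03 ÷ 4.5804 = 1.53480045411…; keep min(3, 5) = 3 s.f.
Rounded to 3 significant figures: 1.53.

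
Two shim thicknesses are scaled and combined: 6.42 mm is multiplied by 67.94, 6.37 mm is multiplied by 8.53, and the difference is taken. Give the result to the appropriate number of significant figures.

6.42 × 67.94 = 436.1748 → 436 mm (3 s.f., last digit at the 10^0 place).
6.37 × 8.53 = 54.3361 → 54.3 mm (3 s.f., last digit at the 10^-1 place).
Difference: 381.8387 mm; keep the coarser place, 10^0.
Result: 382 mm.

382 mm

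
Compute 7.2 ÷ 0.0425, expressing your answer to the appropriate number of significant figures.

1.7 × 10^2

7.2 ÷ 0.0425 = 169.411764706…
Multiplication/division keeps the fewest significant figures: 7.2 → 2 s.f., 0.0425 → 3 s.f.; limit is 2.
Rounded to 2 significant figures: 1.7 × 10^2.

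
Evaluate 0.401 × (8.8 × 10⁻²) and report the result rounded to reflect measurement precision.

0.401 × (8.8 × 10⁻²) = 0.035288
Multiplication/division keeps the fewest significant figures: 0.401 → 3 s.f., 8.8 × 10⁻² → 2 s.f.; limit is 2.
Rounded to 2 significant figures: 0.035.

0.035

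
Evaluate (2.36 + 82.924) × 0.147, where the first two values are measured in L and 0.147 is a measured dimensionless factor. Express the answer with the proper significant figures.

2.36 L + 82.924 L = 85.284 L; the sum is limited to 2 decimal places (4 s.f.).
Carrying full precision, 85.284 × 0.147 = 12.536748 L; 0.147 has 3 s.f., so the result keeps min(4, 3) = 3 s.f.
Rounded to 3 significant figures: 12.5 L.

12.5 L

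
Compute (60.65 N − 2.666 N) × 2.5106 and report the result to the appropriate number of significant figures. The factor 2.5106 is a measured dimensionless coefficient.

60.65 N − 2.666 N = 57.984 N; the difference is limited to 2 decimal places (4 s.f.).
Carrying full precision, 57.984 × 2.5106 = 145.5746304 N; 2.5106 has 5 s.f., so the result keeps min(4, 5) = 4 s.f.
Rounded to 4 significant figures: 145.6 N.

145.6 N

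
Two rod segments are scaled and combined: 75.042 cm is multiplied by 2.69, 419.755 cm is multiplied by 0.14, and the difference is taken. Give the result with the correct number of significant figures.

75.042 × 2.69 = 201.86298 → 202 cm (3 s.f., last digit at the 10^0 place).
419.755 × 0.14 = 58.7657 → 59 cm (2 s.f., last digit at the 10^0 place).
Difference: 143.09728 cm; keep the coarser place, 10^0.
Result: 143 cm.

143 cm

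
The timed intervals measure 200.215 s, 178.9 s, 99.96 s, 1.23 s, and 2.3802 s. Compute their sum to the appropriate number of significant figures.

4.827 × 10² s

200.215 s + 178.9 s + 99.96 s + 1.23 s + 2.3802 s = 482.6852 s.
Addition/subtraction keeps the fewest decimal places: 200.215 → 3 decimal places, 178.9 → 1 decimal place, 99.96 → 2 decimal places, 1.23 → 2 decimal places, 2.3802 → 4 decimal places; limit is 1.
Rounded to 1 decimal place: 4.827 × 10² s.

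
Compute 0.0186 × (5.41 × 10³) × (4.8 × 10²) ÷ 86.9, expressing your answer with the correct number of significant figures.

0.0186 × (5.41 × 10³) × (4.8 × 10²) ÷ 86.9 = 555.816800921…
Multiplication/division keeps the fewest significant figures: 0.0186 → 3 s.f., 5.41 × 10³ → 3 s.f., 4.8 × 10² → 2 s.f., 86.9 → 3 s.f.; limit is 2.
Rounded to 2 significant figures: 5.6 × 10².

5.6 × 10²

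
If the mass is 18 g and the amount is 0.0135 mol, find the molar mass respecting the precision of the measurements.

1.3 × 10^3 g/mol

molar mass = 18 g ÷ 0.0135 mol = 1333.33333333… g/mol.
18 has 2 significant figures; 0.0135 has 3.
Division/multiplication keeps the fewest: 2 significant figures.
Rounded: 1.3 × 10^3 g/mol.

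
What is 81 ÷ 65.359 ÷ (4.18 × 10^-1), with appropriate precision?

3.0

81 ÷ 65.359 ÷ (4.18 × 10^-1) = 2.96485417932…
Multiplication/division keeps the fewest significant figures: 81 → 2 s.f., 65.359 → 5 s.f., 4.18 × 10^-1 → 3 s.f.; limit is 2.
Rounded to 2 significant figures: 3.0.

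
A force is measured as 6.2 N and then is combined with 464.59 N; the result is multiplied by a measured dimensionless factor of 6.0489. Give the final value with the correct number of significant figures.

6.2 N + 464.59 N = 470.79 N; the sum is limited to 1 decimal place (4 s.f.).
Carrying full precision, 470.79 × 6.0489 = 2847.761631 N; 6.0489 has 5 s.f., so the result keeps min(4, 5) = 4 s.f.
Rounded to 4 significant figures: 2848 N.

2848 N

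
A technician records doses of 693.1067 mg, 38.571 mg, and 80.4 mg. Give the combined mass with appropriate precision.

693.1067 mg + 38.571 mg + 80.4 mg = 812.0777 mg.
Addition/subtraction keeps the fewest decimal places: 693.1067 → 4 decimal places, 38.571 → 3 decimal places, 80.4 → 1 decimal place; limit is 1.
Rounded to 1 decimal place: 812.1 mg.

812.1 mg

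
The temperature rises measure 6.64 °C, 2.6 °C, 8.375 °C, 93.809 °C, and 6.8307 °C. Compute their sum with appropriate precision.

118.3 °C

6.64 °C + 2.6 °C + 8.375 °C + 93.809 °C + 6.8307 °C = 118.2547 °C.
Addition/subtraction keeps the fewest decimal places: 6.64 → 2 decimal places, 2.6 → 1 decimal place, 8.375 → 3 decimal places, 93.809 → 3 decimal places, 6.8307 → 4 decimal places; limit is 1.
Rounded to 1 decimal place: 118.3 °C.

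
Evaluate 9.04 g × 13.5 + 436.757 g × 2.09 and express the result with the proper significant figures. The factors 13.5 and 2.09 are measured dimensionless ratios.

9.04 × 13.5 = 122.04 → 122 g (3 s.f., last digit at the 10^0 place).
436.757 × 2.09 = 912.82213 → 913 g (3 s.f., last digit at the 10^0 place).
Sum: 1034.86213 g; keep the coarser place, 10^0.
Result: 1035 g.

1035 g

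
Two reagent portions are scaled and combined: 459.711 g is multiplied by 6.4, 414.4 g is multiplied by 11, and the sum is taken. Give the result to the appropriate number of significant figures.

459.711 × 6.4 = 2942.1504 → 2.9 × 10³ g (2 s.f., last digit at the 10^2 place).
414.4 × 11 = 4558.4 → 4.6 × 10³ g (2 s.f., last digit at the 10^2 place).
Sum: 7500.5504 g; keep the coarser place, 10^2.
Result: 7.5 × 10³ g.

7.5 × 10³ g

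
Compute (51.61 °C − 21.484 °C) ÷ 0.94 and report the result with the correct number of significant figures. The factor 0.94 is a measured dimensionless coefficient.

51.61 °C − 21.484 °C = 30.126 °C; the difference is limited to 2 decimal places (4 s.f.).
Carrying full precision, 30.126 ÷ 0.94 = 32.0489361702… °C; 0.94 has 2 s.f., so the result keeps min(4, 2) = 2 s.f.
Rounded to 2 significant figures: 32 °C.

32 °C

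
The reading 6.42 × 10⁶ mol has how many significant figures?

6.42 × 10⁶: in scientific notation every digit of the coefficient is significant.

3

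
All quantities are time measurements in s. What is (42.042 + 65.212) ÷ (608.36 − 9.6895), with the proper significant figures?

0.17915

42.042 + 65.212 = 107.254, limited to 3 d.p. → 6 s.f.; 608.36 − 9.6895 = 598.6705, limited to 2 d.p. → 5 s.f.
Carrying full precision, 107.254 ÷ 598.6705 = 0.179153641277…; keep min(6, 5) = 5 s.f.
Rounded to 5 significant figures: 0.17915.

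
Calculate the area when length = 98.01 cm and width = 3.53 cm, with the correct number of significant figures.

area = 98.01 cm × 3.53 cm = 345.9753 cm².
98.01 has 4 significant figures; 3.53 has 3.
Division/multiplication keeps the fewest: 3 significant figures.
Rounded: 346 cm².

346 cm²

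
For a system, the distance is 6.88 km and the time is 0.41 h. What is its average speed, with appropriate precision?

17 km/h

average speed = 6.88 km ÷ 0.41 h = 16.7804878049… km/h.
6.88 has 3 significant figures; 0.41 has 2.
Division/multiplication keeps the fewest: 2 significant figures.
Rounded: 17 km/h.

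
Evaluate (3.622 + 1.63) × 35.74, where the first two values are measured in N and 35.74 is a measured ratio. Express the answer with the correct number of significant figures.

188 N

3.622 N + 1.63 N = 5.252 N; the sum is limited to 2 decimal places (3 s.f.).
Carrying full precision, 5.252 × 35.74 = 187.70648 N; 35.74 has 4 s.f., so the result keeps min(3, 4) = 3 s.f.
Rounded to 3 significant figures: 188 N.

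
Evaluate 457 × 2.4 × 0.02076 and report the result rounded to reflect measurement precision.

457 × 2.4 × 0.02076 = 22.769568
Multiplication/division keeps the fewest significant figures: 457 → 3 s.f., 2.4 → 2 s.f., 0.02076 → 4 s.f.; limit is 2.
Rounded to 2 significant figures: 23.

23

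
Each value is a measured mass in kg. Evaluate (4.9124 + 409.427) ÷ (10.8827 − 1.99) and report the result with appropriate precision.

4.9124 + 409.427 = 414.3394, limited to 3 d.p. → 6 s.f.; 10.8827 − 1.99 = 8.8927, limited to 2 d.p. → 3 s.f.
Carrying full precision, 414.3394 ÷ 8.8927 = 46.5932056631…; keep min(6, 3) = 3 s.f.
Rounded to 3 significant figures: 46.6.

46.6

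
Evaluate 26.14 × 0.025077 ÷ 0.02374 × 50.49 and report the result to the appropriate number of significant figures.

1394

26.14 × 0.025077 ÷ 0.02374 × 50.49 = 1394.13817448…
Multiplication/division keeps the fewest significant figures: 26.14 → 4 s.f., 0.025077 → 5 s.f., 0.02374 → 4 s.f., 50.49 → 4 s.f.; limit is 4.
Rounded to 4 significant figures: 1394.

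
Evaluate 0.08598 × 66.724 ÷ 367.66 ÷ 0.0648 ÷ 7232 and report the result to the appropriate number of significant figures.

3.33 × 10^-5

0.08598 × 66.724 ÷ 367.66 ÷ 0.0648 ÷ 7232 = 0.0000332965861542…
Multiplication/division keeps the fewest significant figures: 0.08598 → 4 s.f., 66.724 → 5 s.f., 367.66 → 5 s.f., 0.0648 → 3 s.f., 7232 → 4 s.f.; limit is 3.
Rounded to 3 significant figures: 3.33 × 10^-5.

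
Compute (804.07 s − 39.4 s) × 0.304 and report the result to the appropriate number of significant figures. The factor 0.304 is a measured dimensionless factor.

804.07 s − 39.4 s = 764.67 s; the difference is limited to 1 decimal place (4 s.f.).
Carrying full precision, 764.67 × 0.304 = 232.45968 s; 0.304 has 3 s.f., so the result keeps min(4, 3) = 3 s.f.
Rounded to 3 significant figures: 232 s.

232 s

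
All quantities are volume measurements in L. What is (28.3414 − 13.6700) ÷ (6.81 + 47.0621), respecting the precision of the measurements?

28.3414 − 13.6700 = 14.6714, limited to 4 d.p. → 6 s.f.; 6.81 + 47.0621 = 53.8721, limited to 2 d.p. → 4 s.f.
Carrying full precision, 14.6714 ÷ 53.8721 = 0.272337629311…; keep min(6, 4) = 4 s.f.
Rounded to 4 significant figures: 0.2723.

0.2723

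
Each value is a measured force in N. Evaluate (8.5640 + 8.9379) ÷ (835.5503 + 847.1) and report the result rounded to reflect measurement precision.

0.010401

8.5640 + 8.9379 = 17.5019, limited to 4 d.p. → 6 s.f.; 835.5503 + 847.1 = 1682.6503, limited to 1 d.p. → 5 s.f.
Carrying full precision, 17.5019 ÷ 1682.6503 = 0.0104013888091…; keep min(6, 5) = 5 s.f.
Rounded to 5 significant figures: 0.010401.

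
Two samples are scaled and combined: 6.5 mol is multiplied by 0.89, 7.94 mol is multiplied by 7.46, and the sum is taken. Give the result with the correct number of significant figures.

6.5 × 0.89 = 5.785 → 5.8 mol (2 s.f., last digit at the 10^-1 place).
7.94 × 7.46 = 59.2324 → 59.2 mol (3 s.f., last digit at the 10^-1 place).
Sum: 65.0174 mol; keep the coarser place, 10^-1.
Result: 65.0 mol.

65.0 mol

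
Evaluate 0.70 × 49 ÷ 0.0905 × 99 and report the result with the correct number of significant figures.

0.70 × 49 ÷ 0.0905 × 99 = 37521.5469613…
Multiplication/division keeps the fewest significant figures: 0.70 → 2 s.f., 49 → 2 s.f., 0.0905 → 3 s.f., 99 → 2 s.f.; limit is 2.
Rounded to 2 significant figures: 3.8 × 10⁴.

3.8 × 10⁴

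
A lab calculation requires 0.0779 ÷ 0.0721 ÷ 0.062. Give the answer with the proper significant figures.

17

0.0779 ÷ 0.0721 ÷ 0.062 = 17.4265133551…
Multiplication/division keeps the fewest significant figures: 0.0779 → 3 s.f., 0.0721 → 3 s.f., 0.062 → 2 s.f.; limit is 2.
Rounded to 2 significant figures: 17.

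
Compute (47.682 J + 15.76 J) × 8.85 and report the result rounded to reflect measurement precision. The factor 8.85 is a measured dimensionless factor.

5.61 × 10^2 J

47.682 J + 15.76 J = 63.442 J; the sum is limited to 2 decimal places (4 s.f.).
Carrying full precision, 63.442 × 8.85 = 561.4617 J; 8.85 has 3 s.f., so the result keeps min(4, 3) = 3 s.f.
Rounded to 3 significant figures: 5.61 × 10^2 J.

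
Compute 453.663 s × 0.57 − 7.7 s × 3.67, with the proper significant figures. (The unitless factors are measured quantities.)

2.3 × 10² s

453.663 × 0.57 = 258.58791 → 2.6 × 10² s (2 s.f., last digit at the 10^1 place).
7.7 × 3.67 = 28.259 → 28 s (2 s.f., last digit at the 10^0 place).
Difference: 230.32891 s; keep the coarser place, 10^1.
Result: 2.3 × 10² s.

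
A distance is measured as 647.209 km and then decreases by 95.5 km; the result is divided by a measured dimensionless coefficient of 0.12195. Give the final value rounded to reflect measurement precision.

647.209 km − 95.5 km = 551.709 km; the difference is limited to 1 decimal place (4 s.f.).
Carrying full precision, 551.709 ÷ 0.12195 = 4524.05904059… km; 0.12195 has 5 s.f., so the result keeps min(4, 5) = 4 s.f.
Rounded to 4 significant figures: 4524 km.

4524 km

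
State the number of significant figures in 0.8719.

4

0.8719: leading zeros are not significant.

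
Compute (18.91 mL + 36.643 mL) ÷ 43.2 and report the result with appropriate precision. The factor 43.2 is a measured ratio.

18.91 mL + 36.643 mL = 55.553 mL; the sum is limited to 2 decimal places (4 s.f.).
Carrying full precision, 55.553 ÷ 43.2 = 1.28594907407… mL; 43.2 has 3 s.f., so the result keeps min(4, 3) = 3 s.f.
Rounded to 3 significant figures: 1.29 mL.

1.29 mL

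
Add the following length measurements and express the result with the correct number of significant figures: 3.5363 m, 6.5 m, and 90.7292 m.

100.8 m

3.5363 m + 6.5 m + 90.7292 m = 100.7655 m.
Addition/subtraction keeps the fewest decimal places: 3.5363 → 4 decimal places, 6.5 → 1 decimal place, 90.7292 → 4 decimal places; limit is 1.
Rounded to 1 decimal place: 100.8 m.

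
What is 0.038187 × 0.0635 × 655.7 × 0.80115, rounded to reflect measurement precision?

1.27

0.038187 × 0.0635 × 655.7 × 0.80115 = 1.27382065646…
Multiplication/division keeps the fewest significant figures: 0.038187 → 5 s.f., 0.0635 → 3 s.f., 655.7 → 4 s.f., 0.80115 → 5 s.f.; limit is 3.
Rounded to 3 significant figures: 1.27.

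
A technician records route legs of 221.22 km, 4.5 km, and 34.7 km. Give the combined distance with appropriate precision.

221.22 km + 4.5 km + 34.7 km = 260.42 km.
Addition/subtraction keeps the fewest decimal places: 221.22 → 2 decimal places, 4.5 → 1 decimal place, 34.7 → 1 decimal place; limit is 1.
Rounded to 1 decimal place: 260.4 km.

260.4 km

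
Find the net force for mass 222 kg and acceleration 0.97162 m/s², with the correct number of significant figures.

216 N

net force = 222 kg × 0.97162 m/s² = 215.69964 N.
222 has 3 significant figures; 0.97162 has 5.
Division/multiplication keeps the fewest: 3 significant figures.
Rounded: 216 N.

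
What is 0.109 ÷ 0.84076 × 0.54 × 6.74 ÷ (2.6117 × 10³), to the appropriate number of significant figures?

1.8 × 10⁻⁴

0.109 ÷ 0.84076 × 0.54 × 6.74 ÷ (2.6117 × 10³) = 0.000180669492125…
Multiplication/division keeps the fewest significant figures: 0.109 → 3 s.f., 0.84076 → 5 s.f., 0.54 → 2 s.f., 6.74 → 3 s.f., 2.6117 × 10³ → 5 s.f.; limit is 2.
Rounded to 2 significant figures: 1.8 × 10⁻⁴.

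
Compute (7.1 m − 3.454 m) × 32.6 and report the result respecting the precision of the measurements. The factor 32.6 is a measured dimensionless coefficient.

1.2 × 10² m

7.1 m − 3.454 m = 3.646 m; the difference is limited to 1 decimal place (2 s.f.).
Carrying full precision, 3.646 × 32.6 = 118.8596 m; 32.6 has 3 s.f., so the result keeps min(2, 3) = 2 s.f.
Rounded to 2 significant figures: 1.2 × 10² m.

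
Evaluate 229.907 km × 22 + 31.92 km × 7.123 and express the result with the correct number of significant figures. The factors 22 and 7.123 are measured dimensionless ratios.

229.907 × 22 = 5057.954 → 5.1 × 10^3 km (2 s.f., last digit at the 10^2 place).
31.92 × 7.123 = 227.36616 → 227.4 km (4 s.f., last digit at the 10^-1 place).
Sum: 5285.32016 km; keep the coarser place, 10^2.
Result: 5.3 × 10^3 km.

5.3 × 10^3 km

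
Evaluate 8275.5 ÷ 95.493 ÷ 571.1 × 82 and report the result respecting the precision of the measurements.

8275.5 ÷ 95.493 ÷ 571.1 × 82 = 12.4429798524…
Multiplication/division keeps the fewest significant figures: 8275.5 → 5 s.f., 95.493 → 5 s.f., 571.1 → 4 s.f., 82 → 2 s.f.; limit is 2.
Rounded to 2 significant figures: 12.

12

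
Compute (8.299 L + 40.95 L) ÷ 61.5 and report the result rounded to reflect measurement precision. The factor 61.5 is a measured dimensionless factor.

0.801 L

8.299 L + 40.95 L = 49.249 L; the sum is limited to 2 decimal places (4 s.f.).
Carrying full precision, 49.249 ÷ 61.5 = 0.800796747967… L; 61.5 has 3 s.f., so the result keeps min(4, 3) = 3 s.f.
Rounded to 3 significant figures: 0.801 L.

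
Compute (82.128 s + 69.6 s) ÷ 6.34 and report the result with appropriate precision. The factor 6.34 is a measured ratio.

23.9 s

82.128 s + 69.6 s = 151.728 s; the sum is limited to 1 decimal place (4 s.f.).
Carrying full precision, 151.728 ÷ 6.34 = 23.9318611987… s; 6.34 has 3 s.f., so the result keeps min(4, 3) = 3 s.f.
Rounded to 3 significant figures: 23.9 s.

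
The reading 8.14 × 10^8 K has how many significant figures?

3

8.14 × 10^8: in scientific notation every digit of the coefficient is significant.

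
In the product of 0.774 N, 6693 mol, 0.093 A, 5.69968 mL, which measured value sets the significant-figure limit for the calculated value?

0.774 N → 3 s.f.; 6693 mol → 4 s.f.; 0.093 A → 2 s.f.; 5.69968 mL → 6 s.f.
The fewest is 2 significant figures, from 0.093 A.

0.093 A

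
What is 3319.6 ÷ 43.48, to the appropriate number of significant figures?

3319.6 ÷ 43.48 = 76.3477460902…
Multiplication/division keeps the fewest significant figures: 3319.6 → 5 s.f., 43.48 → 4 s.f.; limit is 4.
Rounded to 4 significant figures: 76.35.

76.35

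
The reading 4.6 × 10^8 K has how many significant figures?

2

4.6 × 10^8: in scientific notation every digit of the coefficient is significant.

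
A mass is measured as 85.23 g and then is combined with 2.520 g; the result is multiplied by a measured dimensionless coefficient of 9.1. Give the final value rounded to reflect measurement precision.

85.23 g + 2.520 g = 87.750 g; the sum is limited to 2 decimal places (4 s.f.).
Carrying full precision, 87.750 × 9.1 = 798.525 g; 9.1 has 2 s.f., so the result keeps min(4, 2) = 2 s.f.
Rounded to 2 significant figures: 8.0 × 10² g.

8.0 × 10² g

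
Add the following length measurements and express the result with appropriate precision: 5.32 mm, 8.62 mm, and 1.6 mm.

15.5 mm

5.32 mm + 8.62 mm + 1.6 mm = 15.54 mm.
Addition/subtraction keeps the fewest decimal places: 5.32 → 2 decimal places, 8.62 → 2 decimal places, 1.6 → 1 decimal place; limit is 1.
Rounded to 1 decimal place: 15.5 mm.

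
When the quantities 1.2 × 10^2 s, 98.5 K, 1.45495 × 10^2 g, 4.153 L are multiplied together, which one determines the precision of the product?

1.2 × 10^2 s

1.2 × 10^2 s → 2 s.f.; 98.5 K → 3 s.f.; 1.45495 × 10^2 g → 6 s.f.; 4.153 L → 4 s.f.
The fewest is 2 significant figures, from 1.2 × 10^2 s.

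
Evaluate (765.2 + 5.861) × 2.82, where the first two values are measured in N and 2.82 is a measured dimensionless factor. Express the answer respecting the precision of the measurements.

765.2 N + 5.861 N = 771.061 N; the sum is limited to 1 decimal place (4 s.f.).
Carrying full precision, 771.061 × 2.82 = 2174.39202 N; 2.82 has 3 s.f., so the result keeps min(4, 3) = 3 s.f.
Rounded to 3 significant figures: 2.17 × 10^3 N.

2.17 × 10^3 N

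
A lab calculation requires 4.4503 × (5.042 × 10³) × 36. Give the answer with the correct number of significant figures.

4.4503 × (5.042 × 10³) × 36 = 807782.8536
Multiplication/division keeps the fewest significant figures: 4.4503 → 5 s.f., 5.042 × 10³ → 4 s.f., 36 → 2 s.f.; limit is 2.
Rounded to 2 significant figures: 8.1 × 10⁵.

8.1 × 10⁵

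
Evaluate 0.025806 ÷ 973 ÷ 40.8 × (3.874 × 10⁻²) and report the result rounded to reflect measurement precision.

2.52 × 10⁻⁸

0.025806 ÷ 973 ÷ 40.8 × (3.874 × 10⁻²) = 2.51829907503 × 10^-8…
Multiplication/division keeps the fewest significant figures: 0.025806 → 5 s.f., 973 → 3 s.f., 40.8 → 3 s.f., 3.874 × 10⁻² → 4 s.f.; limit is 3.
Rounded to 3 significant figures: 2.52 × 10⁻⁸.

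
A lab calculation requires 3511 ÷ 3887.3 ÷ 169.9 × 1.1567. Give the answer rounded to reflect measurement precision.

3511 ÷ 3887.3 ÷ 169.9 × 1.1567 = 0.00614907978134…
Multiplication/division keeps the fewest significant figures: 3511 → 4 s.f., 3887.3 → 5 s.f., 169.9 → 4 s.f., 1.1567 → 5 s.f.; limit is 4.
Rounded to 4 significant figures: 0.006149.

0.006149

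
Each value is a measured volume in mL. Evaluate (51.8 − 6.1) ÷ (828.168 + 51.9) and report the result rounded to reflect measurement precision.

51.8 − 6.1 = 45.7, limited to 1 d.p. → 3 s.f.; 828.168 + 51.9 = 880.068, limited to 1 d.p. → 4 s.f.
Carrying full precision, 45.7 ÷ 880.068 = 0.0519278055787…; keep min(3, 4) = 3 s.f.
Rounded to 3 significant figures: 0.0519.

0.0519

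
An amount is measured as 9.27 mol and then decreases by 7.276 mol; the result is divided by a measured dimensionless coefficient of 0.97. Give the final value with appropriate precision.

9.27 mol − 7.276 mol = 1.994 mol; the difference is limited to 2 decimal places (3 s.f.).
Carrying full precision, 1.994 ÷ 0.97 = 2.05567010309… mol; 0.97 has 2 s.f., so the result keeps min(3, 2) = 2 s.f.
Rounded to 2 significant figures: 2.1 mol.

2.1 mol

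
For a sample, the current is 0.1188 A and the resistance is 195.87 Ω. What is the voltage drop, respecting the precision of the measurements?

23.27 V

voltage drop = 0.1188 A × 195.87 Ω = 23.269356 V.
0.1188 has 4 significant figures; 195.87 has 5.
Division/multiplication keeps the fewest: 4 significant figures.
Rounded: 23.27 V.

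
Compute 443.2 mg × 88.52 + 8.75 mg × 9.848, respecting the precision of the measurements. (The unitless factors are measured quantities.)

3.932 × 10^4 mg

443.2 × 88.52 = 39232.064 → 3.923 × 10^4 mg (4 s.f., last digit at the 10^1 place).
8.75 × 9.848 = 86.17 → 86.2 mg (3 s.f., last digit at the 10^-1 place).
Sum: 39318.234 mg; keep the coarser place, 10^1.
Result: 3.932 × 10^4 mg.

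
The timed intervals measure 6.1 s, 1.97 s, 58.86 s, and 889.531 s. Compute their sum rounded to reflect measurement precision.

956.5 s

6.1 s + 1.97 s + 58.86 s + 889.531 s = 956.461 s.
Addition/subtraction keeps the fewest decimal places: 6.1 → 1 decimal place, 1.97 → 2 decimal places, 58.86 → 2 decimal places, 889.531 → 3 decimal places; limit is 1.
Rounded to 1 decimal place: 956.5 s.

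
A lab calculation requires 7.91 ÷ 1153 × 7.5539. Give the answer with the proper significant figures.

0.0518

7.91 ÷ 1153 × 7.5539 = 0.0518225056375…
Multiplication/division keeps the fewest significant figures: 7.91 → 3 s.f., 1153 → 4 s.f., 7.5539 → 5 s.f.; limit is 3.
Rounded to 3 significant figures: 0.0518.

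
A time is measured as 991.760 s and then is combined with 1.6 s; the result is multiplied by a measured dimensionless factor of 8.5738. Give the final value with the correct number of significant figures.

991.760 s + 1.6 s = 993.360 s; the sum is limited to 1 decimal place (4 s.f.).
Carrying full precision, 993.360 × 8.5738 = 8516.869968 s; 8.5738 has 5 s.f., so the result keeps min(4, 5) = 4 s.f.
Rounded to 4 significant figures: 8517 s.

8517 s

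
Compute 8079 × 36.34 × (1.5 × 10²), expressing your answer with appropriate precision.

8079 × 36.34 × (1.5 × 10²) = 44038629
Multiplication/division keeps the fewest significant figures: 8079 → 4 s.f., 36.34 → 4 s.f., 1.5 × 10² → 2 s.f.; limit is 2.
Rounded to 2 significant figures: 4.4 × 10⁷.

4.4 × 10⁷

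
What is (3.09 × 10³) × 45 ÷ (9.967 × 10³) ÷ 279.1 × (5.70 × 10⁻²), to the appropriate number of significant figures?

(3.09 × 10³) × 45 ÷ (9.967 × 10³) ÷ 279.1 × (5.70 × 10⁻²) = 0.00284919093632…
Multiplication/division keeps the fewest significant figures: 3.09 × 10³ → 3 s.f., 45 → 2 s.f., 9.967 × 10³ → 4 s.f., 279.1 → 4 s.f., 5.70 × 10⁻² → 3 s.f.; limit is 2.
Rounded to 2 significant figures: 0.0028.

0.0028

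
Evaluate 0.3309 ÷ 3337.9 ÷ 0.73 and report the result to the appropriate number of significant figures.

1.4 × 10^-4

0.3309 ÷ 3337.9 ÷ 0.73 = 0.00013580025502…
Multiplication/division keeps the fewest significant figures: 0.3309 → 4 s.f., 3337.9 → 5 s.f., 0.73 → 2 s.f.; limit is 2.
Rounded to 2 significant figures: 1.4 × 10^-4.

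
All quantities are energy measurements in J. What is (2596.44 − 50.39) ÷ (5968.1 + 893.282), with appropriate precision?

0.37107

2596.44 − 50.39 = 2546.05, limited to 2 d.p. → 6 s.f.; 5968.1 + 893.282 = 6861.382, limited to 1 d.p. → 5 s.f.
Carrying full precision, 2546.05 ÷ 6861.382 = 0.371069560039…; keep min(6, 5) = 5 s.f.
Rounded to 5 significant figures: 0.37107.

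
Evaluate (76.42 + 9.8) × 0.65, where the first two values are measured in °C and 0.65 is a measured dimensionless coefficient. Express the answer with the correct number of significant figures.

76.42 °C + 9.8 °C = 86.22 °C; the sum is limited to 1 decimal place (3 s.f.).
Carrying full precision, 86.22 × 0.65 = 56.043 °C; 0.65 has 2 s.f., so the result keeps min(3, 2) = 2 s.f.
Rounded to 2 significant figures: 56 °C.

56 °C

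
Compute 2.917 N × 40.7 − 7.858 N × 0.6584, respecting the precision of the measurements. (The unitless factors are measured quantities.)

114 N

2.917 × 40.7 = 118.7219 → 119 N (3 s.f., last digit at the 10^0 place).
7.858 × 0.6584 = 5.1737072 → 5.174 N (4 s.f., last digit at the 10^-3 place).
Difference: 113.5481928 N; keep the coarser place, 10^0.
Result: 114 N.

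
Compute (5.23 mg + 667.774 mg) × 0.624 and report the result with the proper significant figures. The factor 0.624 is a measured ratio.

4.20 × 10^2 mg

5.23 mg + 667.774 mg = 673.004 mg; the sum is limited to 2 decimal places (5 s.f.).
Carrying full precision, 673.004 × 0.624 = 419.954496 mg; 0.624 has 3 s.f., so the result keeps min(5, 3) = 3 s.f.
Rounded to 3 significant figures: 4.20 × 10^2 mg.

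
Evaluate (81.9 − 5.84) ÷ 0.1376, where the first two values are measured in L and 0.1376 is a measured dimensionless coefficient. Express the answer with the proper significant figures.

81.9 L − 5.84 L = 76.06 L; the difference is limited to 1 decimal place (3 s.f.).
Carrying full precision, 76.06 ÷ 0.1376 = 552.761627907… L; 0.1376 has 4 s.f., so the result keeps min(3, 4) = 3 s.f.
Rounded to 3 significant figures: 553 L.

553 L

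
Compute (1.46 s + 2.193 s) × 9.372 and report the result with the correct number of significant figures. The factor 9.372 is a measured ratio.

1.46 s + 2.193 s = 3.653 s; the sum is limited to 2 decimal places (3 s.f.).
Carrying full precision, 3.653 × 9.372 = 34.235916 s; 9.372 has 4 s.f., so the result keeps min(3, 4) = 3 s.f.
Rounded to 3 significant figures: 34.2 s.

34.2 s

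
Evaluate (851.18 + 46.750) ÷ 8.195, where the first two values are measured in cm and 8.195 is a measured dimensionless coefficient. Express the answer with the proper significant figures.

851.18 cm + 46.750 cm = 897.930 cm; the sum is limited to 2 decimal places (5 s.f.).
Carrying full precision, 897.930 ÷ 8.195 = 109.570469799… cm; 8.195 has 4 s.f., so the result keeps min(5, 4) = 4 s.f.
Rounded to 4 significant figures: 109.6 cm.

109.6 cm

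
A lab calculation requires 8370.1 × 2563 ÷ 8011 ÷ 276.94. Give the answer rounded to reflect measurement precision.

9.670

8370.1 × 2563 ÷ 8011 ÷ 276.94 = 9.66956268705…
Multiplication/division keeps the fewest significant figures: 8370.1 → 5 s.f., 2563 → 4 s.f., 8011 → 4 s.f., 276.94 → 5 s.f.; limit is 4.
Rounded to 4 significant figures: 9.670.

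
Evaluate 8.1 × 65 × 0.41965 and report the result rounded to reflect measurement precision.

2.2 × 10²

8.1 × 65 × 0.41965 = 220.945725
Multiplication/division keeps the fewest significant figures: 8.1 → 2 s.f., 65 → 2 s.f., 0.41965 → 5 s.f.; limit is 2.
Rounded to 2 significant figures: 2.2 × 10².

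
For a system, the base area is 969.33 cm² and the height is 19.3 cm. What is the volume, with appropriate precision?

volume = 969.33 cm² × 19.3 cm = 18708.069 cm³.
969.33 has 5 significant figures; 19.3 has 3.
Division/multiplication keeps the fewest: 3 significant figures.
Rounded: 1.87 × 10⁴ cm³.

1.87 × 10⁴ cm³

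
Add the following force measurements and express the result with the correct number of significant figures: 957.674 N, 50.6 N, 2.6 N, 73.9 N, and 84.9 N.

957.674 N + 50.6 N + 2.6 N + 73.9 N + 84.9 N = 1169.674 N.
Addition/subtraction keeps the fewest decimal places: 957.674 → 3 decimal places, 50.6 → 1 decimal place, 2.6 → 1 decimal place, 73.9 → 1 decimal place, 84.9 → 1 decimal place; limit is 1.
Rounded to 1 decimal place: 1169.7 N.

1169.7 N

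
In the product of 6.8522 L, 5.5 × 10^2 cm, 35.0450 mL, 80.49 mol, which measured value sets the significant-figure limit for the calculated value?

5.5 × 10^2 cm

6.8522 L → 5 s.f.; 5.5 × 10^2 cm → 2 s.f.; 35.0450 mL → 6 s.f.; 80.49 mol → 4 s.f.
The fewest is 2 significant figures, from 5.5 × 10^2 cm.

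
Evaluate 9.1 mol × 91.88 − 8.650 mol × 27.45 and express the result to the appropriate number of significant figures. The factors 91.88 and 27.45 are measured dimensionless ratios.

9.1 × 91.88 = 836.108 → 8.4 × 10² mol (2 s.f., last digit at the 10^1 place).
8.650 × 27.45 = 237.4425 → 2.374 × 10² mol (4 s.f., last digit at the 10^-1 place).
Difference: 598.6655 mol; keep the coarser place, 10^1.
Result: 6.0 × 10² mol.

6.0 × 10² mol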